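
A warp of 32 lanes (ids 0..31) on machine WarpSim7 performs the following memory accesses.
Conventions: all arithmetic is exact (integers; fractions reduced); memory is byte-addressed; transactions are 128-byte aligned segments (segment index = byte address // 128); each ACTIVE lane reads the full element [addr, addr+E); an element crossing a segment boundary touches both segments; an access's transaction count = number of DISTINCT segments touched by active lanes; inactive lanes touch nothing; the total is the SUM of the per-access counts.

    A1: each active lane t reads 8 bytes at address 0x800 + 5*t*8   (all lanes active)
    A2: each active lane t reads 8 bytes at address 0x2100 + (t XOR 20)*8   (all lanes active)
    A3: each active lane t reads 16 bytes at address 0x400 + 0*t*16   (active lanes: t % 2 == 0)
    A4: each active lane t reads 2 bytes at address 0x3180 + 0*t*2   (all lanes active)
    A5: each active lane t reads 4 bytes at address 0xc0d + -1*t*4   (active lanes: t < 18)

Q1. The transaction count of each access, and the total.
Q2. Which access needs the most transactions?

A1: 10 transactions
A2: 2 transactions
A3: 1 transaction
A4: 1 transaction
A5: 2 transactions

Answer: 10,2,1,1,2; total 16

Answer: A1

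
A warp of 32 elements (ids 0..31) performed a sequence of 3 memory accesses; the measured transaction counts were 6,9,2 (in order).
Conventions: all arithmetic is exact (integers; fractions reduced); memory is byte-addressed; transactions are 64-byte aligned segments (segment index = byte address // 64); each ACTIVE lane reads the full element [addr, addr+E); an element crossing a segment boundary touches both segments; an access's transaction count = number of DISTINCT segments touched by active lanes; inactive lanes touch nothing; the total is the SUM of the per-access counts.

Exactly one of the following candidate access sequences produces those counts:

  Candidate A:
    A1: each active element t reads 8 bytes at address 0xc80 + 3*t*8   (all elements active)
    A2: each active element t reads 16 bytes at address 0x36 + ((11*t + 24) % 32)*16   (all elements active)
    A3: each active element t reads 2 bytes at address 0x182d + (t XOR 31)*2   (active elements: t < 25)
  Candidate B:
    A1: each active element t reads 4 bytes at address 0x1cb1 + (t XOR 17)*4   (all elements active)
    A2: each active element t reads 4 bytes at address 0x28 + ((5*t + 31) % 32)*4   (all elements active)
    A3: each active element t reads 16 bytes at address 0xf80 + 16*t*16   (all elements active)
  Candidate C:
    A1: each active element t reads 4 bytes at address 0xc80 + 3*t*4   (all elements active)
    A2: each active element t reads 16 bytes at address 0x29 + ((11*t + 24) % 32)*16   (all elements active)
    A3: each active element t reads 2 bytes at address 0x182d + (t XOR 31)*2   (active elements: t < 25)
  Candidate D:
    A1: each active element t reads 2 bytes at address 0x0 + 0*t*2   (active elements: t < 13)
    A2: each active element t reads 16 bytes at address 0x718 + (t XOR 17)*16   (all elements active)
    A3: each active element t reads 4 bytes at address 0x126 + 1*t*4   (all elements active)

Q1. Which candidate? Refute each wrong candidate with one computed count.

A: A1 gives 12 transactions, not 6
B: A1 gives 3 transactions, not 6
D: A1 gives 1 transaction, not 6
C: all counts match (6,9,2)

Answer: C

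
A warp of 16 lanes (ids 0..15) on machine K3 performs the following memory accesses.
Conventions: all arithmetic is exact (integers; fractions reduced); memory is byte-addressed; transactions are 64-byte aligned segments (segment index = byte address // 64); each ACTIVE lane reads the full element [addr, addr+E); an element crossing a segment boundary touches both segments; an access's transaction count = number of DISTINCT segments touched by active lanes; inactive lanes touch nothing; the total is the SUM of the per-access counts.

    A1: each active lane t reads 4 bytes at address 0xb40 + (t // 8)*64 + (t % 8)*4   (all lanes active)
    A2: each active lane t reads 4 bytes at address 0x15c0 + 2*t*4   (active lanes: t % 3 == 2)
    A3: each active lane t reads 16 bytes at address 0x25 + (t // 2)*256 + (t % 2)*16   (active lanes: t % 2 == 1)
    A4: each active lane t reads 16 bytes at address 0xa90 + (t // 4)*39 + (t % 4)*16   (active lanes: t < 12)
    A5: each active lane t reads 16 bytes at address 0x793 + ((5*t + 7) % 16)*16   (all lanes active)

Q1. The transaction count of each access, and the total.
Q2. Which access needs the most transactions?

A1: 2 transactions
A2: 2 transactions
A3: 16 transactions
A4: 3 transactions
A5: 5 transactions

Answer: 2,2,16,3,5; total 28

Answer: A3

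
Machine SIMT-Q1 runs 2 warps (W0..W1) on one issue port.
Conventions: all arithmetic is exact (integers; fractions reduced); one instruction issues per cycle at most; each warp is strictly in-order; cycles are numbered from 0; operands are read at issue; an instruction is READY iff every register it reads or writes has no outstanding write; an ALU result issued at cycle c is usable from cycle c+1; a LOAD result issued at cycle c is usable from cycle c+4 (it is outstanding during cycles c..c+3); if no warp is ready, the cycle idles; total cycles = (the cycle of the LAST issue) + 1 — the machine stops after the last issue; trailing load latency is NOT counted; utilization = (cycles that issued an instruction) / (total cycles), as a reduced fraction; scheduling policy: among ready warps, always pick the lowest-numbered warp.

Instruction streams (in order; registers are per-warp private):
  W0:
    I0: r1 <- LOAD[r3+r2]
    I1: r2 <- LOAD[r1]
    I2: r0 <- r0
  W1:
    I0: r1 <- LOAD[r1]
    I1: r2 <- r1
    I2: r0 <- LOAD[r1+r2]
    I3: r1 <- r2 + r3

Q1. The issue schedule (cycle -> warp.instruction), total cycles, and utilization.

cycle 0: W0.I0
cycle 1: W1.I0
cycle 2: idle
cycle 3: idle
cycle 4: W0.I1
cycle 5: W0.I2
cycle 6: W1.I1
cycle 7: W1.I2
cycle 8: W1.I3

Answer: 9 cycles, utilization 7/9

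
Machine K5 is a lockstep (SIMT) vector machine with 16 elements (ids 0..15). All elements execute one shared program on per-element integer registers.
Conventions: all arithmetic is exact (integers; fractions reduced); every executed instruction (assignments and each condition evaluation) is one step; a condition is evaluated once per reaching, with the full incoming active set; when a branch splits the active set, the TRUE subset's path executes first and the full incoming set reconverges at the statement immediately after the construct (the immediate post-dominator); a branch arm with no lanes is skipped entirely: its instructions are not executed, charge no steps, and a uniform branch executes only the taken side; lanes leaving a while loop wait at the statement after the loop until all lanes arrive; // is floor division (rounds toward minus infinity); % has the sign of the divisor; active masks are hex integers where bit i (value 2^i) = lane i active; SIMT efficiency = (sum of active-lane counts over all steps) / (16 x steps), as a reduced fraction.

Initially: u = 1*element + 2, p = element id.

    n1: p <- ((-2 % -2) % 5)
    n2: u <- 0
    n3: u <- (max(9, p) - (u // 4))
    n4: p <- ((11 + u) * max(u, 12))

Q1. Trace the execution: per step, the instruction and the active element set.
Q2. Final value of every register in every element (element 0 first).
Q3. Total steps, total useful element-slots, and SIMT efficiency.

step 0: p <- ((-2 % -2) % 5)         0xffff
step 1: u <- 0                       0xffff
step 2: u <- (max(9, p) - (u // 4))  0xffff
step 3: p <- ((11 + u) * max(u, 12)) 0xffff

Answer: 4 steps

u: 9,9,9,9,9,9,9,9,9,9,9,9,9,9,9,9
p: 240,240,240,240,240,240,240,240,240,240,240,240,240,240,240,240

steps = 4; useful = 64; efficiency = 64/64 = 1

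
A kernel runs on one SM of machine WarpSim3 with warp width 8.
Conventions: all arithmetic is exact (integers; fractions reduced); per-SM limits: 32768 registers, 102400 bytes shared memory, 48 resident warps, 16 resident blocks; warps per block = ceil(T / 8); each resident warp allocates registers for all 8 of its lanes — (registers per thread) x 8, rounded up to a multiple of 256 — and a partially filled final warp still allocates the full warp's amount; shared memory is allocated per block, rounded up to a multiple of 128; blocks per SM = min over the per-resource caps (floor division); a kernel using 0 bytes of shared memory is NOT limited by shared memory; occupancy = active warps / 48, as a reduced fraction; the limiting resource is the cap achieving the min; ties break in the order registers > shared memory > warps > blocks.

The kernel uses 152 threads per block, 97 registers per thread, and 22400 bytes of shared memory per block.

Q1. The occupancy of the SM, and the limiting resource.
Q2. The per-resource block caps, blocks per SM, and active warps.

Answer: occupancy 19/48, limited by registers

registers: 1 block
shared memory: 4 blocks
warps: 2 blocks
blocks: 16 blocks

Answer: 1 block, 19 active warps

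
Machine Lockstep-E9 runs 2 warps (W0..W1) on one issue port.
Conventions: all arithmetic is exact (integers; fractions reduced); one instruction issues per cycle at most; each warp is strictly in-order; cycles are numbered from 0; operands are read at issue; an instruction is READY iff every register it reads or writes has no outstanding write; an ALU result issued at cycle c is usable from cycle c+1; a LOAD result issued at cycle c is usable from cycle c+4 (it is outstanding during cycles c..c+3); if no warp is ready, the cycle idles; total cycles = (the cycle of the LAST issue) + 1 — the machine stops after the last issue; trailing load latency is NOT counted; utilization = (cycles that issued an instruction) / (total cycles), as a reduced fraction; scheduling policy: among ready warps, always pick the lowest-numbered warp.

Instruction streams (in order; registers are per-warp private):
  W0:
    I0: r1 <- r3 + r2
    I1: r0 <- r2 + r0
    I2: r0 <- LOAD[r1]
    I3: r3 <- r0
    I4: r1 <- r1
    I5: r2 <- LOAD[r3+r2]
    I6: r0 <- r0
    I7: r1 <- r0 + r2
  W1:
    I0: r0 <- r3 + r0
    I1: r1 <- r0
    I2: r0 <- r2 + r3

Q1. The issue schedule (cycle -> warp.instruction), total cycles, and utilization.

cycle 0: W0.I0
cycle 1: W0.I1
cycle 2: W0.I2
cycle 3: W1.I0
cycle 4: W1.I1
cycle 5: W1.I2
cycle 6: W0.I3
cycle 7: W0.I4
cycle 8: W0.I5
cycle 9: W0.I6
cycle 10: idle
cycle 11: idle
cycle 12: W0.I7

Answer: 13 cycles, utilization 11/13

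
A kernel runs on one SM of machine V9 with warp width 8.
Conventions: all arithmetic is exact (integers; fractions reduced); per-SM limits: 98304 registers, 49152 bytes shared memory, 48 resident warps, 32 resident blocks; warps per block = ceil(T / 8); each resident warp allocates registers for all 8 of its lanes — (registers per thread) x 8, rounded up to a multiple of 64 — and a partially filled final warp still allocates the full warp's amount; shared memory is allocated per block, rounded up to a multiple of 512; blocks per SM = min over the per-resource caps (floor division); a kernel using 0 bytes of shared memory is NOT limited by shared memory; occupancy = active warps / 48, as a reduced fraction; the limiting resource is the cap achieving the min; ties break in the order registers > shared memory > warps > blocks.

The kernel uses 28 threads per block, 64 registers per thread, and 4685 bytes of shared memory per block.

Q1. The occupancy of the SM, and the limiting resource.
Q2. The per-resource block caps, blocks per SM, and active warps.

Answer: occupancy 3/4, limited by shared memory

registers: 48 blocks
shared memory: 9 blocks
warps: 12 blocks
blocks: 32 blocks

Answer: 9 blocks, 36 active warps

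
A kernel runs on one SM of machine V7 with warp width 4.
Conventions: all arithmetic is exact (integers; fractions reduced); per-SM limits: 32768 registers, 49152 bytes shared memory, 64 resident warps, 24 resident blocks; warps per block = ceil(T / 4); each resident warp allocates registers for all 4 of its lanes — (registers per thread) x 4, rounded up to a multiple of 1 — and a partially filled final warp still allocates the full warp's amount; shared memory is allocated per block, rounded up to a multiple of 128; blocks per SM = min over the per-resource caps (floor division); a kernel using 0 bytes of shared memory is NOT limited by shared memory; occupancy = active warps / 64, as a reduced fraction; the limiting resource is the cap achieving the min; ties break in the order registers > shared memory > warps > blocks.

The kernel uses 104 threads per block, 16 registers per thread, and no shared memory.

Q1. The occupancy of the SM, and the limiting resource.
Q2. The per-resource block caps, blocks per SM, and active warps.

Answer: occupancy 13/16, limited by warps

registers: 19 blocks
shared memory: no limit (kernel uses none)
warps: 2 blocks
blocks: 24 blocks

Answer: 2 blocks, 52 active warps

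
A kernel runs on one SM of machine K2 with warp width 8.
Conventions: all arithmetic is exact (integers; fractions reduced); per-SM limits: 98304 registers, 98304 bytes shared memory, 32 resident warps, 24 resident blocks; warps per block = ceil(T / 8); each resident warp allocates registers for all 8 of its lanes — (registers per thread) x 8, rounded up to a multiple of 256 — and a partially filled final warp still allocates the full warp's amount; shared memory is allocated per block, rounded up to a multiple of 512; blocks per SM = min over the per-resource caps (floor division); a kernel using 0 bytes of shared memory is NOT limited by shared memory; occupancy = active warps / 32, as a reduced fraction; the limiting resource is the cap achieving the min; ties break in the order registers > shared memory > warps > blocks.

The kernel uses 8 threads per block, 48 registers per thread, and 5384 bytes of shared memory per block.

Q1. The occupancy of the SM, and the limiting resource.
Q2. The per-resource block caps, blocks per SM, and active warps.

Answer: occupancy 17/32, limited by shared memory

registers: 192 blocks
shared memory: 17 blocks
warps: 32 blocks
blocks: 24 blocks

Answer: 17 blocks, 17 active warps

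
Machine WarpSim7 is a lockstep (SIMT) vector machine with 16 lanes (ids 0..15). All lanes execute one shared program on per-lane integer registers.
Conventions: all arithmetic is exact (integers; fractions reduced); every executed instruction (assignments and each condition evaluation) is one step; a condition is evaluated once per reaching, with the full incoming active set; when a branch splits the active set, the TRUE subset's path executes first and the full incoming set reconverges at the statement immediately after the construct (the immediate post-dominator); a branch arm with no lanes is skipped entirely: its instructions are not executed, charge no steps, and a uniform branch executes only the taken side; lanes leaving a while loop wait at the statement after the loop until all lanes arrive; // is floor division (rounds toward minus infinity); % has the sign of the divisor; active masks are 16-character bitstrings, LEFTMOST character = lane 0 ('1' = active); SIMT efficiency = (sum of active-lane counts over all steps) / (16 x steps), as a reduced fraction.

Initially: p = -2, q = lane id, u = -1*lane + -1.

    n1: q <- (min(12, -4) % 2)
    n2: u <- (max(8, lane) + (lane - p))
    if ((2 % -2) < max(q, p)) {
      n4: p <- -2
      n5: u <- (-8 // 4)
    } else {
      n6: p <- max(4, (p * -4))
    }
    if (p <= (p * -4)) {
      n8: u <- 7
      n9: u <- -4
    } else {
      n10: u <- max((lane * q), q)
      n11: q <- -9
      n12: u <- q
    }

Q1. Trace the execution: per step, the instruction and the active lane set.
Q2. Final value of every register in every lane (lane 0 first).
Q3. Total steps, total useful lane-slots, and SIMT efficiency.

step 0: q <- (min(12, -4) % 2)       1111111111111111
step 1: u <- (max(8, lane) + (lane - p)) 1111111111111111
step 2: eval ((2 % -2) < max(q, p))  1111111111111111
step 3: p <- max(4, (p * -4))        1111111111111111
step 4: eval (p <= (p * -4))         1111111111111111
step 5: u <- max((lane * q), q)      1111111111111111
step 6: q <- -9                      1111111111111111
step 7: u <- q                       1111111111111111

Answer: 8 steps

p: 8,8,8,8,8,8,8,8,8,8,8,8,8,8,8,8
q: -9,-9,-9,-9,-9,-9,-9,-9,-9,-9,-9,-9,-9,-9,-9,-9
u: -9,-9,-9,-9,-9,-9,-9,-9,-9,-9,-9,-9,-9,-9,-9,-9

steps = 8; useful = 128; efficiency = 128/128 = 1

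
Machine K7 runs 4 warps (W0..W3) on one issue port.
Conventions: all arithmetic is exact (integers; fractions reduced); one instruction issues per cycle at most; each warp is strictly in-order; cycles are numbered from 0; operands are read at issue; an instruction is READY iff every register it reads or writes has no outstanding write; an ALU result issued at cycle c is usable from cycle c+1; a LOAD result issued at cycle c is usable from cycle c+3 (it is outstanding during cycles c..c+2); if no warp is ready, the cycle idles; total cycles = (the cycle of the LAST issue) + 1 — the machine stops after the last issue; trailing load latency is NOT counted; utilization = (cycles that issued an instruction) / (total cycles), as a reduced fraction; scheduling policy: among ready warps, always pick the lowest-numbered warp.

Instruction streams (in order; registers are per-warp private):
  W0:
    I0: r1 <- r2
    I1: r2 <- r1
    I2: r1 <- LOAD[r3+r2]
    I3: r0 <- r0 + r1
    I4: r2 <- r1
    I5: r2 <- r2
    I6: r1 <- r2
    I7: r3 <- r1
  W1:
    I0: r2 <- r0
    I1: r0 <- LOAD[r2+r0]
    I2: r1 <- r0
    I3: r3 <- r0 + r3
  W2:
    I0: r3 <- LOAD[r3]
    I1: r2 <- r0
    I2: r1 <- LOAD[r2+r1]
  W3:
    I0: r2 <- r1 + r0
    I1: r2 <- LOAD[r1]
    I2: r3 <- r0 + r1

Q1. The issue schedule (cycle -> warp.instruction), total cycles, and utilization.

cycle 0: W0.I0
cycle 1: W0.I1
cycle 2: W0.I2
cycle 3: W1.I0
cycle 4: W1.I1
cycle 5: W0.I3
cycle 6: W0.I4
cycle 7: W0.I5
cycle 8: W0.I6
cycle 9: W0.I7
cycle 10: W1.I2
cycle 11: W1.I3
cycle 12: W2.I0
cycle 13: W2.I1
cycle 14: W2.I2
cycle 15: W3.I0
cycle 16: W3.I1
cycle 17: W3.I2

Answer: 18 cycles, utilization 1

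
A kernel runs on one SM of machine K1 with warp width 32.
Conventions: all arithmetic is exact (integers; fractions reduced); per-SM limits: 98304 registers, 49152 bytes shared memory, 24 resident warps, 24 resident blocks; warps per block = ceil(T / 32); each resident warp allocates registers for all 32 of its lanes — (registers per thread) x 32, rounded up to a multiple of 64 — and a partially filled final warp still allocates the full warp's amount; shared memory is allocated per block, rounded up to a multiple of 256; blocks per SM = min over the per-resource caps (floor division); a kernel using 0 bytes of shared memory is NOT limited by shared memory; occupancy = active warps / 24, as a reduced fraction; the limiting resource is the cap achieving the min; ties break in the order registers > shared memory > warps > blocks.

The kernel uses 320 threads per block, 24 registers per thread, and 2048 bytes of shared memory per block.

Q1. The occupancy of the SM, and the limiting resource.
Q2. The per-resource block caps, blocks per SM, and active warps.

Answer: occupancy 5/6, limited by warps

registers: 12 blocks
shared memory: 24 blocks
warps: 2 blocks
blocks: 24 blocks

Answer: 2 blocks, 20 active warps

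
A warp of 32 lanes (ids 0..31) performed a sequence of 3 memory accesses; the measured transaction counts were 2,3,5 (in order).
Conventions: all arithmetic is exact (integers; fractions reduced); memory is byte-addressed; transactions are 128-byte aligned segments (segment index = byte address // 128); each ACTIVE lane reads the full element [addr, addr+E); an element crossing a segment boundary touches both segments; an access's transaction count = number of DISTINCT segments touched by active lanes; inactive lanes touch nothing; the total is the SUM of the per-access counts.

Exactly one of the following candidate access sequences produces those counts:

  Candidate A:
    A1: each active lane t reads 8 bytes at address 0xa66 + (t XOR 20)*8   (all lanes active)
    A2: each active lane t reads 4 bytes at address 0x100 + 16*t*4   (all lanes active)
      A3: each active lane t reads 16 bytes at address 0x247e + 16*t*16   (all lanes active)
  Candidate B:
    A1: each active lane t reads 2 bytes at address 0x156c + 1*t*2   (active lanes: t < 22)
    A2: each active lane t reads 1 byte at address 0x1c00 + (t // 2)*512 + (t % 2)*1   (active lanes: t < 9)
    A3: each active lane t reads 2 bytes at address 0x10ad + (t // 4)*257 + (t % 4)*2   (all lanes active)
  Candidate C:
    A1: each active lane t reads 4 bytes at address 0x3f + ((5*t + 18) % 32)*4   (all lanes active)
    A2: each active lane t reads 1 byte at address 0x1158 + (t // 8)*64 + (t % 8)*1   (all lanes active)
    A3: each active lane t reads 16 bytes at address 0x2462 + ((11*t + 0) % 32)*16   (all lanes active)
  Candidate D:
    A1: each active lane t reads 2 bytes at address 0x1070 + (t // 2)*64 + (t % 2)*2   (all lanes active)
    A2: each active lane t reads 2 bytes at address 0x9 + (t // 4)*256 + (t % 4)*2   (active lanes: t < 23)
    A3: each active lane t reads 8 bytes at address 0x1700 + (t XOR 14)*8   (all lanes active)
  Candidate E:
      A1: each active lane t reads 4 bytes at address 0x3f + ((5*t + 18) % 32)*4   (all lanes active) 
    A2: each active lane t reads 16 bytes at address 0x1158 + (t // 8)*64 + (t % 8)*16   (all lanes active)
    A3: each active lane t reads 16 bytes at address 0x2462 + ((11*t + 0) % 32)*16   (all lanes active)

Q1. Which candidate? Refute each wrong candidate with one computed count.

A: A1 gives 3 transactions, not 2
B: A2 gives 5 transactions, not 3
D: A1 gives 9 transactions, not 2
E: A2 gives 4 transactions, not 3
C: all counts match (2,3,5)

Answer: C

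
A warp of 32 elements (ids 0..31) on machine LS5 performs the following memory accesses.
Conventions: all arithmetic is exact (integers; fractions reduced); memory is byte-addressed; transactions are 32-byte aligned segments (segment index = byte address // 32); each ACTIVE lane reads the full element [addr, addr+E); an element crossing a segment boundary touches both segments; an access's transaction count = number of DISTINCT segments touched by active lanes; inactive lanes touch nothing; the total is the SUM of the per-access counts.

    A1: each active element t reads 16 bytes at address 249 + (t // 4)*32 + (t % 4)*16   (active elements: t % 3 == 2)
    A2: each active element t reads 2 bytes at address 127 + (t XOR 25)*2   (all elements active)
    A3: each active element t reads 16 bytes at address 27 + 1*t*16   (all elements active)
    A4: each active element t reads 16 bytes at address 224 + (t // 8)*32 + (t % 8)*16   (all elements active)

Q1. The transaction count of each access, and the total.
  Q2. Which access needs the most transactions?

A1: 8 transactions
A2: 3 transactions
A3: 17 transactions
A4: 7 transactions

Answer: 8,3,17,7; total 35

Answer: A3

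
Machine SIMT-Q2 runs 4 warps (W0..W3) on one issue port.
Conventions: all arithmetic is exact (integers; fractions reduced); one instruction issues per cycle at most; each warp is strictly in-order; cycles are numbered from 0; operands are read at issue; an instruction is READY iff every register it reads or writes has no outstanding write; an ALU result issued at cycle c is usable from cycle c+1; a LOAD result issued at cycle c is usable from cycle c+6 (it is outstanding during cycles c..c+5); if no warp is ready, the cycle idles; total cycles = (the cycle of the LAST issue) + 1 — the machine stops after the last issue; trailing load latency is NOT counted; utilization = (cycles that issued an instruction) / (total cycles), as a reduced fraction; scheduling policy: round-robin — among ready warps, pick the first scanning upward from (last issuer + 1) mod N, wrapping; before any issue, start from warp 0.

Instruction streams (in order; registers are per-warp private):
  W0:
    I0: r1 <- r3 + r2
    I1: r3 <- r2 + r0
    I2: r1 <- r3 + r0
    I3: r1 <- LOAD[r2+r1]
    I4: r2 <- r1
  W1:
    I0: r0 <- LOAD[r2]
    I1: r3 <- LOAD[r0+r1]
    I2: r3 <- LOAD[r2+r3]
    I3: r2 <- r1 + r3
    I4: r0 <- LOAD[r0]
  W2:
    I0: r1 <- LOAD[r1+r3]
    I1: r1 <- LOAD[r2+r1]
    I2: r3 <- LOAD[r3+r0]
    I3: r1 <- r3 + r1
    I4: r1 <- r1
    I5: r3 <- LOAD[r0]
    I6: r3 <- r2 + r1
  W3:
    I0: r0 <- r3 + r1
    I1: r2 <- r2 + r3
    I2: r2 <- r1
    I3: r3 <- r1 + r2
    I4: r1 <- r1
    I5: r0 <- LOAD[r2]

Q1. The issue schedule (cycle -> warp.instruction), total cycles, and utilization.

cycle 0: W0.I0
cycle 1: W1.I0
cycle 2: W2.I0
cycle 3: W3.I0
cycle 4: W0.I1
cycle 5: W3.I1
cycle 6: W0.I2
cycle 7: W1.I1
cycle 8: W2.I1
cycle 9: W3.I2
cycle 10: W0.I3
cycle 11: W2.I2
cycle 12: W3.I3
cycle 13: W1.I2
cycle 14: W3.I4
cycle 15: W3.I5
cycle 16: W0.I4
cycle 17: W2.I3
cycle 18: W2.I4
cycle 19: W1.I3
cycle 20: W2.I5
cycle 21: W1.I4
cycle 22: idle
cycle 23: idle
cycle 24: idle
cycle 25: idle
cycle 26: W2.I6

Answer: 27 cycles, utilization 23/27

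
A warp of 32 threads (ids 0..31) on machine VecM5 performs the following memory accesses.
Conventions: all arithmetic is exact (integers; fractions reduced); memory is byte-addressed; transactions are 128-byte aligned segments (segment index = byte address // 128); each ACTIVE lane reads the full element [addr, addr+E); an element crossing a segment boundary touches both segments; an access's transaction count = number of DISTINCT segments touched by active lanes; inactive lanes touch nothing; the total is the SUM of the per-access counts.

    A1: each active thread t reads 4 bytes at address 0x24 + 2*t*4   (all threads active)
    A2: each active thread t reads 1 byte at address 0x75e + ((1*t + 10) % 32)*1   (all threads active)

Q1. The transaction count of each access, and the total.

A1: 3 transactions
A2: 1 transaction

Answer: 3,1; total 4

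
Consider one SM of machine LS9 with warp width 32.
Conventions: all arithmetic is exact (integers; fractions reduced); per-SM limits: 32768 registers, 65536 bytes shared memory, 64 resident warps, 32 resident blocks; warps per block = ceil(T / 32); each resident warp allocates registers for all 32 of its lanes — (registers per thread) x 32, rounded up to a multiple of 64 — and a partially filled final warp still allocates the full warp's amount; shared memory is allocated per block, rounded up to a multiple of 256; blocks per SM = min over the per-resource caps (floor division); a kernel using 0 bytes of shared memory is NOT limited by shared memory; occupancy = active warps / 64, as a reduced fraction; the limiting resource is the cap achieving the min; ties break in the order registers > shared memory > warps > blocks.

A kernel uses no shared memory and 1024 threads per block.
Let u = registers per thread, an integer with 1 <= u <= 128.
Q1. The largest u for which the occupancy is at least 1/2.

Answer: u = 32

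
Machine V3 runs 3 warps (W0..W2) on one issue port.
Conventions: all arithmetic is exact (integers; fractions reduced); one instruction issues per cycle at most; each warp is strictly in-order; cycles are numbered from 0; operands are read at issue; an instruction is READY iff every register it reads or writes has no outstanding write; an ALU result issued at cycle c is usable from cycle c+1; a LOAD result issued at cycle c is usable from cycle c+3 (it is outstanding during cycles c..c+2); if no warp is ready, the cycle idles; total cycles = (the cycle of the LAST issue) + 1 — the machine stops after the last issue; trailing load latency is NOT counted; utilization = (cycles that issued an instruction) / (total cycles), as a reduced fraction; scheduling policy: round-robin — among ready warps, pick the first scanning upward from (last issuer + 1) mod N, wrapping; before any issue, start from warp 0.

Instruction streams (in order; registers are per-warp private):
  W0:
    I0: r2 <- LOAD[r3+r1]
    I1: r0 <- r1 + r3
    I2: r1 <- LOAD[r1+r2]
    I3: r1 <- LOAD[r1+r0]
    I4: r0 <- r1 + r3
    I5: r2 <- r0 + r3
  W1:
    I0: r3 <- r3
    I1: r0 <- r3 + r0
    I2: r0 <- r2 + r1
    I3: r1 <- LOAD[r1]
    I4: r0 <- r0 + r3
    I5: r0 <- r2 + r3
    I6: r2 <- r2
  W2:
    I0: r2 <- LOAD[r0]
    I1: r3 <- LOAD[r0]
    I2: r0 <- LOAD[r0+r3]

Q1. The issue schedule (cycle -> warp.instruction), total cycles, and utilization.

cycle 0: W0.I0
cycle 1: W1.I0
cycle 2: W2.I0
cycle 3: W0.I1
cycle 4: W1.I1
cycle 5: W2.I1
cycle 6: W0.I2
cycle 7: W1.I2
cycle 8: W2.I2
cycle 9: W0.I3
cycle 10: W1.I3
cycle 11: W1.I4
cycle 12: W0.I4
cycle 13: W1.I5
cycle 14: W0.I5
cycle 15: W1.I6

Answer: 16 cycles, utilization 1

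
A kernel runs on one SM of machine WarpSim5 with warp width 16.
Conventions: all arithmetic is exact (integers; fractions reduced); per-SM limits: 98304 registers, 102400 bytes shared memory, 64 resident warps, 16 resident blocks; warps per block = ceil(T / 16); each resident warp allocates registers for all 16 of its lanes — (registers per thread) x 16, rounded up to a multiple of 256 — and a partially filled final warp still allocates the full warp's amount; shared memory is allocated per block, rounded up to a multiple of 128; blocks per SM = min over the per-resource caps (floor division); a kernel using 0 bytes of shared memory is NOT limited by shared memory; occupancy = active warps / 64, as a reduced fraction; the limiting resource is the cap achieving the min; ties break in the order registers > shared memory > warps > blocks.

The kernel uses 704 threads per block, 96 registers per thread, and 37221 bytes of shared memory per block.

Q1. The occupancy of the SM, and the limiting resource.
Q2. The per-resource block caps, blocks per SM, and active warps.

Answer: occupancy 11/16, limited by registers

registers: 1 block
shared memory: 2 blocks
warps: 1 block
blocks: 16 blocks

Answer: 1 block, 44 active warps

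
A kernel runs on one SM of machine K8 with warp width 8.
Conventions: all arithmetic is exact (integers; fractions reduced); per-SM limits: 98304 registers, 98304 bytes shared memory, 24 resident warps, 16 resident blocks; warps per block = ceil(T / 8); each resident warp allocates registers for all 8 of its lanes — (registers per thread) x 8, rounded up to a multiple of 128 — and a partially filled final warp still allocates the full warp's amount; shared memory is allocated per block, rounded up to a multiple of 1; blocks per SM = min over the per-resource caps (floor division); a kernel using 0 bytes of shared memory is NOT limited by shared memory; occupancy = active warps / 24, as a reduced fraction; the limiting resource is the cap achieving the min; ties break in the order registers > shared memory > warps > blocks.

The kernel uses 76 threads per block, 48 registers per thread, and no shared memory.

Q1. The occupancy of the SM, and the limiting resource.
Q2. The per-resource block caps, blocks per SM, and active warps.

Answer: occupancy 5/6, limited by warps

registers: 25 blocks
shared memory: no limit (kernel uses none)
warps: 2 blocks
blocks: 16 blocks

Answer: 2 blocks, 20 active warps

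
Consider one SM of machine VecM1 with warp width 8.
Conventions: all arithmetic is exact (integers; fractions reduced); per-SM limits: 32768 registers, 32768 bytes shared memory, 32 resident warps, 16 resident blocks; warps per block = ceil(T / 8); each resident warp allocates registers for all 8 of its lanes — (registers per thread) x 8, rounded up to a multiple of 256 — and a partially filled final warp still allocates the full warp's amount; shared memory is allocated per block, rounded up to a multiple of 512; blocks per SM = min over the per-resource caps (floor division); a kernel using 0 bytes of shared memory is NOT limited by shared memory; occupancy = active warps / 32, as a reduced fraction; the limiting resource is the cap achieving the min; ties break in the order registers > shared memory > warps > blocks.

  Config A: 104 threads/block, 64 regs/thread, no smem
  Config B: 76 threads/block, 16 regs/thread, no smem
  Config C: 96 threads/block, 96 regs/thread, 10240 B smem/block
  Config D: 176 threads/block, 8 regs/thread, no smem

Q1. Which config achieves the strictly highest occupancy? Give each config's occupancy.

occupancies: A 13/16, B 15/16, C 3/4, D 11/16

Answer: B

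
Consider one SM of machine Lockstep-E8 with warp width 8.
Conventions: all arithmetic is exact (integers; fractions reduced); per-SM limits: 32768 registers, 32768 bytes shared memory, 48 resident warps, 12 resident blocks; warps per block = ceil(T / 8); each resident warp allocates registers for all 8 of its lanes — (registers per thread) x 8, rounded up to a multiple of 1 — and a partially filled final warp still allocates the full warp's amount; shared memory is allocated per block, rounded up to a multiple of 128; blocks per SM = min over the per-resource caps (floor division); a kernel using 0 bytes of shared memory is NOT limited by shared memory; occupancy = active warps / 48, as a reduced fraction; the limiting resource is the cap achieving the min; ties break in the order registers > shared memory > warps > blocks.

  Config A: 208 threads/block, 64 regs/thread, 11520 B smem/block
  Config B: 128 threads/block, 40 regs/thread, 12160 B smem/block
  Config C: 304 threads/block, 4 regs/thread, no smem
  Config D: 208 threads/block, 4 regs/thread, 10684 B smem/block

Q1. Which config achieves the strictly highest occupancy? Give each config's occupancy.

occupancies: A 13/24, B 2/3, C 19/24, D 13/24

Answer: C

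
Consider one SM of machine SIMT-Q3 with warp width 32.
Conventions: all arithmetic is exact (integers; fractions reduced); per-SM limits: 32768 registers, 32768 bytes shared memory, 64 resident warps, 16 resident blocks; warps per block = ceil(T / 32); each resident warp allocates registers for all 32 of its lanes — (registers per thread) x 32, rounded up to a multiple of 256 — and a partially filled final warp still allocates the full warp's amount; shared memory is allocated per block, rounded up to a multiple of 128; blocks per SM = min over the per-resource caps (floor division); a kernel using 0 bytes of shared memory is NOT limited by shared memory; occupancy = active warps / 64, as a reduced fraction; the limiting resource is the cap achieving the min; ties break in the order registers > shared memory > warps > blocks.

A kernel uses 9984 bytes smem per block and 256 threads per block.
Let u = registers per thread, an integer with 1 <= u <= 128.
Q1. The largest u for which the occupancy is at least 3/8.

Answer: u = 40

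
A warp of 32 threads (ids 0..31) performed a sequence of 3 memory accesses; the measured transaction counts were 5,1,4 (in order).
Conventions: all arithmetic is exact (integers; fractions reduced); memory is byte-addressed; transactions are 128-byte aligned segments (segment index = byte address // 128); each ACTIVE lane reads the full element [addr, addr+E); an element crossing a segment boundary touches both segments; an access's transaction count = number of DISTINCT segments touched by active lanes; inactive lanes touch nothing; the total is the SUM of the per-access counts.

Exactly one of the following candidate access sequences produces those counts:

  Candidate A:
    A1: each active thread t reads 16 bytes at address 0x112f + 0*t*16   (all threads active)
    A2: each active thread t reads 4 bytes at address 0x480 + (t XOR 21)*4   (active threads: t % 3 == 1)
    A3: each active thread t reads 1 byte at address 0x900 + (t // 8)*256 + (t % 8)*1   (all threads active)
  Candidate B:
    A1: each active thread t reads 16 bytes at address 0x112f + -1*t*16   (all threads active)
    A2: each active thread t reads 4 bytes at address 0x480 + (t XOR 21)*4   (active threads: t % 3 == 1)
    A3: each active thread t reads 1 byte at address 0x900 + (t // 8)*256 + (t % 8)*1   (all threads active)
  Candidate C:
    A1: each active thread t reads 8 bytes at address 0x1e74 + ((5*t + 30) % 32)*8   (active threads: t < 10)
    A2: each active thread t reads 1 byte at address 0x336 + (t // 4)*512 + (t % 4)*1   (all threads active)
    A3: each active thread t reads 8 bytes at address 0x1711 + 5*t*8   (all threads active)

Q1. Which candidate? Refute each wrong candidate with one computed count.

A: A1 gives 1 transaction, not 5
C: A1 gives 3 transactions, not 5
B: all counts match (5,1,4)

Answer: B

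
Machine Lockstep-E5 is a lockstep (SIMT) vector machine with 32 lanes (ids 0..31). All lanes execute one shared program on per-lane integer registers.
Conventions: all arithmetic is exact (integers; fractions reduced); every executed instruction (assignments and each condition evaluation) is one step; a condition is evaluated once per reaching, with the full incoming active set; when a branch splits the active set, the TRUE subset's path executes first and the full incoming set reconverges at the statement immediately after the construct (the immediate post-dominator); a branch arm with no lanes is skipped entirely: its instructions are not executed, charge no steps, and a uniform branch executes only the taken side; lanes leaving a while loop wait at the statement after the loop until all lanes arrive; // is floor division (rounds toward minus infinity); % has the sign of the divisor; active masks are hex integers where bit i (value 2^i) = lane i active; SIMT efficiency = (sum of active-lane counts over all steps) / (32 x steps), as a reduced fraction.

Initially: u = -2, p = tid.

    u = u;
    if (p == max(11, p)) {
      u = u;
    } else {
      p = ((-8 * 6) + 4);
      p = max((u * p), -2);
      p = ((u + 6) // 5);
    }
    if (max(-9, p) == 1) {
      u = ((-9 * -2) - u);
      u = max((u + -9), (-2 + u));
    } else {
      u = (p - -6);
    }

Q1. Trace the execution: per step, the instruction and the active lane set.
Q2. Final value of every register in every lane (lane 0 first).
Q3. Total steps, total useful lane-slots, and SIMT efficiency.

step 0: u <- u                       0xffffffff
step 1: eval (p == max(11, p))       0xffffffff
step 2: u <- u                       0xfffff800
step 3: p <- ((-8 * 6) + 4)          0x000007ff
step 4: p <- max((u * p), -2)        0x000007ff
step 5: p <- ((u + 6) // 5)          0x000007ff
step 6: eval (max(-9, p) == 1)       0xffffffff
step 7: u <- (p - -6)                0xffffffff

Answer: 8 steps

u: 6,6,6,6,6,6,6,6,6,6,6,17,18,19,20,21,22,23,24,25,26,27,28,29,30,31,32,33,34,35,36,37
p: 0,0,0,0,0,0,0,0,0,0,0,11,12,13,14,15,16,17,18,19,20,21,22,23,24,25,26,27,28,29,30,31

steps = 8; useful = 182; efficiency = 182/256 = 91/128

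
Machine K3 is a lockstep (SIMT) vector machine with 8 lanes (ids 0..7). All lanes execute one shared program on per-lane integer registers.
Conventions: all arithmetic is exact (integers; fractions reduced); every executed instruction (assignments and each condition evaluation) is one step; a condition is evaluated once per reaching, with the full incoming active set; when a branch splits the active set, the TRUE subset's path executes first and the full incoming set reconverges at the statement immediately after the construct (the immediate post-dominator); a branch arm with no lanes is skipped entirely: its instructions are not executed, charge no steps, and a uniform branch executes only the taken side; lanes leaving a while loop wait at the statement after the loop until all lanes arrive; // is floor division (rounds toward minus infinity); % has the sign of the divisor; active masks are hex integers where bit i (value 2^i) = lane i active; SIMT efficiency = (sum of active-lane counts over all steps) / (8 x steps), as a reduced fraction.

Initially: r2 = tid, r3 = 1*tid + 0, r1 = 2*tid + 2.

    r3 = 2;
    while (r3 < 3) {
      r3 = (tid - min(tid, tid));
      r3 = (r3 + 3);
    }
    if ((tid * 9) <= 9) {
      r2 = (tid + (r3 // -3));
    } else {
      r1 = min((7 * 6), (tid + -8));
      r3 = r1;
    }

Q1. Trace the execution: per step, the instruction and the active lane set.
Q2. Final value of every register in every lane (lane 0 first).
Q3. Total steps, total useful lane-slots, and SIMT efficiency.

step 0: r3 <- 2                      0xff
step 1: eval (r3 < 3)                0xff
step 2: r3 <- (tid - min(tid, tid))  0xff
step 3: r3 <- (r3 + 3)               0xff
step 4: eval (r3 < 3)                0xff
step 5: eval ((tid * 9) <= 9)        0xff
step 6: r2 <- (tid + (r3 // -3))     0x03
step 7: r1 <- min((7 * 6), (tid + -8)) 0xfc
step 8: r3 <- r1                     0xfc

Answer: 9 steps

r2: -1,0,2,3,4,5,6,7
r3: 3,3,-6,-5,-4,-3,-2,-1
r1: 2,4,-6,-5,-4,-3,-2,-1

steps = 9; useful = 62; efficiency = 62/72 = 31/36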